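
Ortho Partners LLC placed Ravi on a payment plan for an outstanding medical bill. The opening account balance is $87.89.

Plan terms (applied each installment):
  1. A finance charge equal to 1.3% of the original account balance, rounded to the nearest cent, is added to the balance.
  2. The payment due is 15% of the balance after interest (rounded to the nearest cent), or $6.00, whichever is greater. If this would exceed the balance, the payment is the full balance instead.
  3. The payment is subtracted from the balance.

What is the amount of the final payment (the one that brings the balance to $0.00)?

$4.29

# | Opening | Interest | Payment | End bal
1 | $87.89 | $1.14 | $13.35 | $75.68
2 | $75.68 | $1.14 | $11.52 | $65.30
3 | $65.30 | $1.14 | $9.97 | $56.47
4 | $56.47 | $1.14 | $8.64 | $48.97
5 | $48.97 | $1.14 | $7.52 | $42.59
6 | $42.59 | $1.14 | $6.56 | $37.17
7 | $37.17 | $1.14 | $6.00 | $32.31
8 | $32.31 | $1.14 | $6.00 | $27.45
9 | $27.45 | $1.14 | $6.00 | $22.59
10 | $22.59 | $1.14 | $6.00 | $17.73
11 | $17.73 | $1.14 | $6.00 | $12.87
12 | $12.87 | $1.14 | $6.00 | $8.01
13 | $8.01 | $1.14 | $6.00 | $3.15
14 | $3.15 | $1.14 | $4.29 | $0.00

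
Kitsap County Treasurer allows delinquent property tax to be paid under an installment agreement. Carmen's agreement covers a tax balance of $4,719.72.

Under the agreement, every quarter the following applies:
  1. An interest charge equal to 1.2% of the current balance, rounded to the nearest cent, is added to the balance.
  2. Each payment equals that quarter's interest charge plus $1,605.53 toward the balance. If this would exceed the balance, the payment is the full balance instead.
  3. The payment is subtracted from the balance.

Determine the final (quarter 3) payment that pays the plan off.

$1,526.76

# | Opening | Interest | Payment | End bal
1 | $4,719.72 | $56.64 | $1,662.17 | $3,114.19
2 | $3,114.19 | $37.37 | $1,642.90 | $1,508.66
3 | $1,508.66 | $18.10 | $1,526.76 | $0.00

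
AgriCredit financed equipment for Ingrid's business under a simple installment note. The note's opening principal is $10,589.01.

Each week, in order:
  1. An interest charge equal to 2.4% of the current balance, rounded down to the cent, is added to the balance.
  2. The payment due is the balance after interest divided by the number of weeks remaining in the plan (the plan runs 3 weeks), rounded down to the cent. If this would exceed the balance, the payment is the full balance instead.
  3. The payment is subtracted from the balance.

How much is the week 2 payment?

# | Opening | Interest | Payment | End bal
1 | $10,589.01 | $254.13 | $3,614.38 | $7,228.76
2 | $7,228.76 | $173.49 | $3,701.12 | $3,701.13

$3,701.12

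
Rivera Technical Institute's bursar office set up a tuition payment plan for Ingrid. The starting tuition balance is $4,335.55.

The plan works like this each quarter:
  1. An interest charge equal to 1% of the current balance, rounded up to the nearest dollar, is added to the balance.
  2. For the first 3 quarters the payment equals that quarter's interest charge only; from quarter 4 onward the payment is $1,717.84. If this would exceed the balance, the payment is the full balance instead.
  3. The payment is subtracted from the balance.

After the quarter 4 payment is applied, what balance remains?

Quarter 1: opening $4,335.55; interest $44.00 → $4,379.55; payment $44.00; balance $4,335.55
Quarter 2: opening $4,335.55; interest $44.00 → $4,379.55; payment $44.00; balance $4,335.55
Quarter 3: opening $4,335.55; interest $44.00 → $4,379.55; payment $44.00; balance $4,335.55
Quarter 4: opening $4,335.55; interest $44.00 → $4,379.55; payment $1,717.84; balance $2,661.71

$2,661.71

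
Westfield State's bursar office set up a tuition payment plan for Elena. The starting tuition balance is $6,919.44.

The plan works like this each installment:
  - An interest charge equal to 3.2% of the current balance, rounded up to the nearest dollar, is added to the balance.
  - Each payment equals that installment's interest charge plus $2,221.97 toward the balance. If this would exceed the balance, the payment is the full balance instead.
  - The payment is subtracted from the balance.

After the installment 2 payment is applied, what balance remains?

$2,475.50

Installment 1: opening $6,919.44; interest $222.00 → $7,141.44; payment $2,443.97; balance $4,697.47
Installment 2: opening $4,697.47; interest $151.00 → $4,848.47; payment $2,372.97; balance $2,475.50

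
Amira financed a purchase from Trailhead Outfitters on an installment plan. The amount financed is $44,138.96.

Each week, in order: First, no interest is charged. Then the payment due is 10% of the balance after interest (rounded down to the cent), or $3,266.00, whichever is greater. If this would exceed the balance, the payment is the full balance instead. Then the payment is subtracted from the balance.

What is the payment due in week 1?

$4,413.89

Week 1: $44,138.96 − $4,413.89 → $39,725.07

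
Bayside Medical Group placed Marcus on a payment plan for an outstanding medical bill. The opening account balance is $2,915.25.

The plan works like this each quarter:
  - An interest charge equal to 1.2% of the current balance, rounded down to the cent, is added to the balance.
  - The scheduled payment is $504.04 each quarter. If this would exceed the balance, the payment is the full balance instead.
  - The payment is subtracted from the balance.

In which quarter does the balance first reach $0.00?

Quarter 1: opening $2,915.25; interest $34.98 → $2,950.23; payment $504.04; balance $2,446.19
Quarter 2: opening $2,446.19; interest $29.35 → $2,475.54; payment $504.04; balance $1,971.50
Quarter 3: opening $1,971.50; interest $23.65 → $1,995.15; payment $504.04; balance $1,491.11
Quarter 4: opening $1,491.11; interest $17.89 → $1,509.00; payment $504.04; balance $1,004.96
Quarter 5: opening $1,004.96; interest $12.05 → $1,017.01; payment $504.04; balance $512.97
Quarter 6: opening $512.97; interest $6.15 → $519.12; payment $504.04; balance $15.08
Quarter 7: opening $15.08; interest $0.18 → $15.26; payment $15.26; balance $0.00
Balance reaches $0.00 in quarter 7.

7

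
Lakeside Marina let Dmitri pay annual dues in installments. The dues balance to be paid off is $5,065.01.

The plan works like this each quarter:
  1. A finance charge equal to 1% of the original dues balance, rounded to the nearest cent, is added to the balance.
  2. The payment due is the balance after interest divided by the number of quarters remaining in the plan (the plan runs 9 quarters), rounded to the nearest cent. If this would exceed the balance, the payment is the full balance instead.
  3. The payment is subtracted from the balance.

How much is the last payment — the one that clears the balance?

# | Opening | Interest | Payment | End bal
1 | $5,065.01 | $50.65 | $568.41 | $4,547.25
2 | $4,547.25 | $50.65 | $574.74 | $4,023.16
3 | $4,023.16 | $50.65 | $581.97 | $3,491.84
4 | $3,491.84 | $50.65 | $590.42 | $2,952.07
5 | $2,952.07 | $50.65 | $600.54 | $2,402.18
6 | $2,402.18 | $50.65 | $613.21 | $1,839.62
7 | $1,839.62 | $50.65 | $630.09 | $1,260.18
8 | $1,260.18 | $50.65 | $655.42 | $655.41
9 | $655.41 | $50.65 | $706.06 | $0.00

$706.06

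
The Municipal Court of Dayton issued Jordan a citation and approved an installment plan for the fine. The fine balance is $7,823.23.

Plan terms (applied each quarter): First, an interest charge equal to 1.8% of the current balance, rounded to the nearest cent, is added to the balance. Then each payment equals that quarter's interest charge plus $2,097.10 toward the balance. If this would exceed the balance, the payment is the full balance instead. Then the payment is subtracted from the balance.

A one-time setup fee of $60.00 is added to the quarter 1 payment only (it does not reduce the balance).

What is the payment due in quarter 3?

$2,162.42

Quarter 1: $7,823.23 +$140.82 interest = $7,964.05; pay $2,237.92 (+ $60.00 fee) → $5,726.13
Quarter 2: $5,726.13 +$103.07 interest = $5,829.20; pay $2,200.17 → $3,629.03
Quarter 3: $3,629.03 +$65.32 interest = $3,694.35; pay $2,162.42 → $1,531.93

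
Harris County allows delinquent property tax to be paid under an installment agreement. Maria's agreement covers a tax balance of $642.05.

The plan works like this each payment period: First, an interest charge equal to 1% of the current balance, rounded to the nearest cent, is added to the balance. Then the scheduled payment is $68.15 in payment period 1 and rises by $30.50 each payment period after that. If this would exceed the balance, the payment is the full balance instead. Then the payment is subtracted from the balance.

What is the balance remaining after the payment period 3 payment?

Payment period 1: opening $642.05; interest $6.42 → $648.47; payment $68.15; balance $580.32
Payment period 2: opening $580.32; interest $5.80 → $586.12; payment $98.65; balance $487.47
Payment period 3: opening $487.47; interest $4.87 → $492.34; payment $129.15; balance $363.19

$363.19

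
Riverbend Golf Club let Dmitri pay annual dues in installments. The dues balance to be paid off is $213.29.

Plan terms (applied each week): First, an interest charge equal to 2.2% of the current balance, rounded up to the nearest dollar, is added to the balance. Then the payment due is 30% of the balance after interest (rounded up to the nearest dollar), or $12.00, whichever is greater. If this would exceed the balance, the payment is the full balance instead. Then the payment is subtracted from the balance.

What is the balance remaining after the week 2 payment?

# | Opening | Interest | Payment | End bal
1 | $213.29 | $5.00 | $66.00 | $152.29
2 | $152.29 | $4.00 | $47.00 | $109.29

$109.29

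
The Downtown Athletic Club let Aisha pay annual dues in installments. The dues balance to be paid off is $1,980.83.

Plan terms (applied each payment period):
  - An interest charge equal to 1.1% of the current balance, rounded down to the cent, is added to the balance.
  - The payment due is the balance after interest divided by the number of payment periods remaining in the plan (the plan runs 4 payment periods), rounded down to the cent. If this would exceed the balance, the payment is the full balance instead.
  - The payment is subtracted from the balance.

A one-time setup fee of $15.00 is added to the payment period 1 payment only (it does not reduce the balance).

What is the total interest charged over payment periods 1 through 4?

Payment period 1: $1,980.83 +$21.78 interest = $2,002.61; pay $500.65 (+ $15.00 fee) → $1,501.96
Payment period 2: $1,501.96 +$16.52 interest = $1,518.48; pay $506.16 → $1,012.32
Payment period 3: $1,012.32 +$11.13 interest = $1,023.45; pay $511.72 → $511.73
Payment period 4: $511.73 +$5.62 interest = $517.35; pay $517.35 → $0.00
Total interest: $21.78 + $16.52 + $11.13 + $5.62 = $55.05

$55.05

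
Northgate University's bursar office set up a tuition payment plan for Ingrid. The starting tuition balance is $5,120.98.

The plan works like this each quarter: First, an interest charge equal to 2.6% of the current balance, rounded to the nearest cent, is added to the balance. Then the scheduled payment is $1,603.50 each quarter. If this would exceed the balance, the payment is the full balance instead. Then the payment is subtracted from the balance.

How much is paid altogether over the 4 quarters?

$5,420.19

# | Opening | Interest | Payment | End bal
1 | $5,120.98 | $133.15 | $1,603.50 | $3,650.63
2 | $3,650.63 | $94.92 | $1,603.50 | $2,142.05
3 | $2,142.05 | $55.69 | $1,603.50 | $594.24
4 | $594.24 | $15.45 | $609.69 | $0.00
Total paid: $5,420.19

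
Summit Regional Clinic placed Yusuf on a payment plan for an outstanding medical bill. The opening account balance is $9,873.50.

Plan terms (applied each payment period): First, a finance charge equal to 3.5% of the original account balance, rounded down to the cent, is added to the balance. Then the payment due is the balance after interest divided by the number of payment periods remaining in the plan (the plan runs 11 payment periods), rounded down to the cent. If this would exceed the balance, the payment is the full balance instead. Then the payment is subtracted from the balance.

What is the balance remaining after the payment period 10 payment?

$1,595.61

Payment period 1: opening $9,873.50; interest $345.57 → $10,219.07; payment $929.00; balance $9,290.07
Payment period 2: opening $9,290.07; interest $345.57 → $9,635.64; payment $963.56; balance $8,672.08
Payment period 3: opening $8,672.08; interest $345.57 → $9,017.65; payment $1,001.96; balance $8,015.69
Payment period 4: opening $8,015.69; interest $345.57 → $8,361.26; payment $1,045.15; balance $7,316.11
Payment period 5: opening $7,316.11; interest $345.57 → $7,661.68; payment $1,094.52; balance $6,567.16
Payment period 6: opening $6,567.16; interest $345.57 → $6,912.73; payment $1,152.12; balance $5,760.61
Payment period 7: opening $5,760.61; interest $345.57 → $6,106.18; payment $1,221.23; balance $4,884.95
Payment period 8: opening $4,884.95; interest $345.57 → $5,230.52; payment $1,307.63; balance $3,922.89
Payment period 9: opening $3,922.89; interest $345.57 → $4,268.46; payment $1,422.82; balance $2,845.64
Payment period 10: opening $2,845.64; interest $345.57 → $3,191.21; payment $1,595.60; balance $1,595.61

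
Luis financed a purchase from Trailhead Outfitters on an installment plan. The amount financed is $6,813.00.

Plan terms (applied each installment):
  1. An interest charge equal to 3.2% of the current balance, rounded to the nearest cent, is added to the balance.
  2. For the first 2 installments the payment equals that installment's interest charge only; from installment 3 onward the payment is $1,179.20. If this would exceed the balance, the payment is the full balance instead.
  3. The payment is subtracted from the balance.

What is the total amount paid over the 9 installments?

Installment 1: opening $6,813.00; interest $218.02 → $7,031.02; payment $218.02; balance $6,813.00
Installment 2: opening $6,813.00; interest $218.02 → $7,031.02; payment $218.02; balance $6,813.00
Installment 3: opening $6,813.00; interest $218.02 → $7,031.02; payment $1,179.20; balance $5,851.82
Installment 4: opening $5,851.82; interest $187.26 → $6,039.08; payment $1,179.20; balance $4,859.88
Installment 5: opening $4,859.88; interest $155.52 → $5,015.40; payment $1,179.20; balance $3,836.20
Installment 6: opening $3,836.20; interest $122.76 → $3,958.96; payment $1,179.20; balance $2,779.76
Installment 7: opening $2,779.76; interest $88.95 → $2,868.71; payment $1,179.20; balance $1,689.51
Installment 8: opening $1,689.51; interest $54.06 → $1,743.57; payment $1,179.20; balance $564.37
Installment 9: opening $564.37; interest $18.06 → $582.43; payment $582.43; balance $0.00
Total paid: $8,093.67

$8,093.67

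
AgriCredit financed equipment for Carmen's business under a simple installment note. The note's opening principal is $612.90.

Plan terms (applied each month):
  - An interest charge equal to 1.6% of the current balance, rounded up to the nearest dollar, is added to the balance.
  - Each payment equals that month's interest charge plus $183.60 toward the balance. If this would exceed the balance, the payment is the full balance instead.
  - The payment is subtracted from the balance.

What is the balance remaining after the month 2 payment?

Month 1: $612.90 +$10.00 interest = $622.90; pay $193.60 → $429.30
Month 2: $429.30 +$7.00 interest = $436.30; pay $190.60 → $245.70

$245.70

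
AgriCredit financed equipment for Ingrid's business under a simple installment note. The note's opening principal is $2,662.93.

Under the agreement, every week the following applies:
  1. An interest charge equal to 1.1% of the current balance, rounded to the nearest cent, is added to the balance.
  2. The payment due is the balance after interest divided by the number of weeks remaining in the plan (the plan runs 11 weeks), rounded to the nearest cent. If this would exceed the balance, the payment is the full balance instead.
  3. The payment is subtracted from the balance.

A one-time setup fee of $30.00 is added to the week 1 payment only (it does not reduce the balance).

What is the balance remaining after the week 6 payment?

Week 1: opening $2,662.93; interest $29.29 → $2,692.22; payment $244.75 (+ $30.00 fee); balance $2,447.47
Week 2: opening $2,447.47; interest $26.92 → $2,474.39; payment $247.44; balance $2,226.95
Week 3: opening $2,226.95; interest $24.50 → $2,251.45; payment $250.16; balance $2,001.29
Week 4: opening $2,001.29; interest $22.01 → $2,023.30; payment $252.91; balance $1,770.39
Week 5: opening $1,770.39; interest $19.47 → $1,789.86; payment $255.69; balance $1,534.17
Week 6: opening $1,534.17; interest $16.88 → $1,551.05; payment $258.51; balance $1,292.54

$1,292.54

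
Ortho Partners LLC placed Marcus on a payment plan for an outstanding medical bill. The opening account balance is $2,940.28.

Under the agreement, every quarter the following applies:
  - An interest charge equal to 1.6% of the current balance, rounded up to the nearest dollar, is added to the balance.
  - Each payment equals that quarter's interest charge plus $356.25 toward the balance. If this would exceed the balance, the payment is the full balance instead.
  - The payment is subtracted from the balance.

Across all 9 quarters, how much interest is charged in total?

$223.00

Quarter 1: $2,940.28 +$48.00 interest = $2,988.28; pay $404.25 → $2,584.03
Quarter 2: $2,584.03 +$42.00 interest = $2,626.03; pay $398.25 → $2,227.78
Quarter 3: $2,227.78 +$36.00 interest = $2,263.78; pay $392.25 → $1,871.53
Quarter 4: $1,871.53 +$30.00 interest = $1,901.53; pay $386.25 → $1,515.28
Quarter 5: $1,515.28 +$25.00 interest = $1,540.28; pay $381.25 → $1,159.03
Quarter 6: $1,159.03 +$19.00 interest = $1,178.03; pay $375.25 → $802.78
Quarter 7: $802.78 +$13.00 interest = $815.78; pay $369.25 → $446.53
Quarter 8: $446.53 +$8.00 interest = $454.53; pay $364.25 → $90.28
Quarter 9: $90.28 +$2.00 interest = $92.28; pay $92.28 → $0.00
Total interest: $48.00 + $42.00 + $36.00 + $30.00 + $25.00 + $19.00 + $13.00 + $8.00 + $2.00 = $223.00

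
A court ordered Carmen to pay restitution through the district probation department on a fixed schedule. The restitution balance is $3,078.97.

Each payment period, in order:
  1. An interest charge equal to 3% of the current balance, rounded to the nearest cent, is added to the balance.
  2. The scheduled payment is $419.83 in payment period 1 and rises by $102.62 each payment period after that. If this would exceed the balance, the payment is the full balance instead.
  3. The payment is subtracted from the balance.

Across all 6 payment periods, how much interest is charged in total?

Payment period 1: $3,078.97 +$92.37 interest = $3,171.34; pay $419.83 → $2,751.51
Payment period 2: $2,751.51 +$82.55 interest = $2,834.06; pay $522.45 → $2,311.61
Payment period 3: $2,311.61 +$69.35 interest = $2,380.96; pay $625.07 → $1,755.89
Payment period 4: $1,755.89 +$52.68 interest = $1,808.57; pay $727.69 → $1,080.88
Payment period 5: $1,080.88 +$32.43 interest = $1,113.31; pay $830.31 → $283.00
Payment period 6: $283.00 +$8.49 interest = $291.49; pay $291.49 → $0.00
Total interest: $92.37 + $82.55 + $69.35 + $52.68 + $32.43 + $8.49 = $337.87

$337.87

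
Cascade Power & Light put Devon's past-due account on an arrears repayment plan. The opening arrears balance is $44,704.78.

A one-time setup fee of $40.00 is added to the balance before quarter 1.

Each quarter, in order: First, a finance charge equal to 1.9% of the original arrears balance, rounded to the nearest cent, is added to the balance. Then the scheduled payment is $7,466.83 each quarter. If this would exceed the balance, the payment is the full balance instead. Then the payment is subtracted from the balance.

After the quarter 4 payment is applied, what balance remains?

$18,275.02

Quarter 1: opening $44,744.78; interest $849.39 → $45,594.17; payment $7,466.83; balance $38,127.34
Quarter 2: opening $38,127.34; interest $849.39 → $38,976.73; payment $7,466.83; balance $31,509.90
Quarter 3: opening $31,509.90; interest $849.39 → $32,359.29; payment $7,466.83; balance $24,892.46
Quarter 4: opening $24,892.46; interest $849.39 → $25,741.85; payment $7,466.83; balance $18,275.02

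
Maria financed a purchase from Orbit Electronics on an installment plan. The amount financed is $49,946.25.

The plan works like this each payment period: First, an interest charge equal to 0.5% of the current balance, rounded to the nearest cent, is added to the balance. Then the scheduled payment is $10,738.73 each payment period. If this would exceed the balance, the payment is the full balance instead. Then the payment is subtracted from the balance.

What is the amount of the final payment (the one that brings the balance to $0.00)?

$7,712.91

Payment period 1: opening $49,946.25; interest $249.73 → $50,195.98; payment $10,738.73; balance $39,457.25
Payment period 2: opening $39,457.25; interest $197.29 → $39,654.54; payment $10,738.73; balance $28,915.81
Payment period 3: opening $28,915.81; interest $144.58 → $29,060.39; payment $10,738.73; balance $18,321.66
Payment period 4: opening $18,321.66; interest $91.61 → $18,413.27; payment $10,738.73; balance $7,674.54
Payment period 5: opening $7,674.54; interest $38.37 → $7,712.91; payment $7,712.91; balance $0.00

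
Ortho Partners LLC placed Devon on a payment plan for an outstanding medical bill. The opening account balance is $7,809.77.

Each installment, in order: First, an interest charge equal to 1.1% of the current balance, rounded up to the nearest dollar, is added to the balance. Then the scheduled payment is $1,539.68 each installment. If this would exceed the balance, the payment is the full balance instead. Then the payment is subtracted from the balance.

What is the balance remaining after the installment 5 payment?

# | Opening | Interest | Payment | End bal
1 | $7,809.77 | $86.00 | $1,539.68 | $6,356.09
2 | $6,356.09 | $70.00 | $1,539.68 | $4,886.41
3 | $4,886.41 | $54.00 | $1,539.68 | $3,400.73
4 | $3,400.73 | $38.00 | $1,539.68 | $1,899.05
5 | $1,899.05 | $21.00 | $1,539.68 | $380.37

$380.37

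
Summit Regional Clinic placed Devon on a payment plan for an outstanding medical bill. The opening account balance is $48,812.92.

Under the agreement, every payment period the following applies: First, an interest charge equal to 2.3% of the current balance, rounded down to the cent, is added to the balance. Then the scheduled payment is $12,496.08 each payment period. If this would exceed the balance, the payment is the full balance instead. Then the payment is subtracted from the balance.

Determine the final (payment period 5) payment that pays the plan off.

Payment period 1: opening $48,812.92; interest $1,122.69 → $49,935.61; payment $12,496.08; balance $37,439.53
Payment period 2: opening $37,439.53; interest $861.10 → $38,300.63; payment $12,496.08; balance $25,804.55
Payment period 3: opening $25,804.55; interest $593.50 → $26,398.05; payment $12,496.08; balance $13,901.97
Payment period 4: opening $13,901.97; interest $319.74 → $14,221.71; payment $12,496.08; balance $1,725.63
Payment period 5: opening $1,725.63; interest $39.68 → $1,765.31; payment $1,765.31; balance $0.00

$1,765.31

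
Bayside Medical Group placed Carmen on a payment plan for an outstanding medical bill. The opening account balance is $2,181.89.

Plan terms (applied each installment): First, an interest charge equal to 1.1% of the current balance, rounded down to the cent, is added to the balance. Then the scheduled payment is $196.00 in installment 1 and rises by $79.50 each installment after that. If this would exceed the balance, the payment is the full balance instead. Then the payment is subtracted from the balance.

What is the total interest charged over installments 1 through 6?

$97.54

# | Opening | Interest | Payment | End bal
1 | $2,181.89 | $24.00 | $196.00 | $2,009.89
2 | $2,009.89 | $22.10 | $275.50 | $1,756.49
3 | $1,756.49 | $19.32 | $355.00 | $1,420.81
4 | $1,420.81 | $15.62 | $434.50 | $1,001.93
5 | $1,001.93 | $11.02 | $514.00 | $498.95
6 | $498.95 | $5.48 | $504.43 | $0.00
Total interest: $24.00 + $22.10 + $19.32 + $15.62 + $11.02 + $5.48 = $97.54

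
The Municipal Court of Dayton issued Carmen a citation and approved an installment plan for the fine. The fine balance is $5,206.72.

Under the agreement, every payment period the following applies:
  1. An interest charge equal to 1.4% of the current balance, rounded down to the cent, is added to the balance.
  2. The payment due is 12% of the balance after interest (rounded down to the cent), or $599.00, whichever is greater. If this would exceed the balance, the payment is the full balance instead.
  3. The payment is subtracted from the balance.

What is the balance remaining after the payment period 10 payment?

$0.00

# | Opening | Interest | Payment | End bal
1 | $5,206.72 | $72.89 | $633.55 | $4,646.06
2 | $4,646.06 | $65.04 | $599.00 | $4,112.10
3 | $4,112.10 | $57.56 | $599.00 | $3,570.66
4 | $3,570.66 | $49.98 | $599.00 | $3,021.64
5 | $3,021.64 | $42.30 | $599.00 | $2,464.94
6 | $2,464.94 | $34.50 | $599.00 | $1,900.44
7 | $1,900.44 | $26.60 | $599.00 | $1,328.04
8 | $1,328.04 | $18.59 | $599.00 | $747.63
9 | $747.63 | $10.46 | $599.00 | $159.09
10 | $159.09 | $2.22 | $161.31 | $0.00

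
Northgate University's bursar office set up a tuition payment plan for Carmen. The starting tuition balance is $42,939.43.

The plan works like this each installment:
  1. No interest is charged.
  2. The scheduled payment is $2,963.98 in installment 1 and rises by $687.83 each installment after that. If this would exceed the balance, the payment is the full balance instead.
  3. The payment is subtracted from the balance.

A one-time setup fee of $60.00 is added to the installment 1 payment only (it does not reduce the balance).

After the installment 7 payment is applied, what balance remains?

$7,747.14

Installment 1: opening $42,939.43; payment $2,963.98 (+ $60.00 fee); balance $39,975.45
Installment 2: opening $39,975.45; payment $3,651.81; balance $36,323.64
Installment 3: opening $36,323.64; payment $4,339.64; balance $31,984.00
Installment 4: opening $31,984.00; payment $5,027.47; balance $26,956.53
Installment 5: opening $26,956.53; payment $5,715.30; balance $21,241.23
Installment 6: opening $21,241.23; payment $6,403.13; balance $14,838.10
Installment 7: opening $14,838.10; payment $7,090.96; balance $7,747.14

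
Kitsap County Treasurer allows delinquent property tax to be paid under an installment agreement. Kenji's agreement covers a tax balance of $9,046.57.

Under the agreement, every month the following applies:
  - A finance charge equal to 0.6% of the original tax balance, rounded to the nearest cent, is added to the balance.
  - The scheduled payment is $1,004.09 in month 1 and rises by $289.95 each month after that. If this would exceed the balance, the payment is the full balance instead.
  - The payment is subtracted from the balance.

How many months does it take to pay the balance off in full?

6

Month 1: opening $9,046.57; interest $54.28 → $9,100.85; payment $1,004.09; balance $8,096.76
Month 2: opening $8,096.76; interest $54.28 → $8,151.04; payment $1,294.04; balance $6,857.00
Month 3: opening $6,857.00; interest $54.28 → $6,911.28; payment $1,583.99; balance $5,327.29
Month 4: opening $5,327.29; interest $54.28 → $5,381.57; payment $1,873.94; balance $3,507.63
Month 5: opening $3,507.63; interest $54.28 → $3,561.91; payment $2,163.89; balance $1,398.02
Month 6: opening $1,398.02; interest $54.28 → $1,452.30; payment $1,452.30; balance $0.00
Balance reaches $0.00 in month 6.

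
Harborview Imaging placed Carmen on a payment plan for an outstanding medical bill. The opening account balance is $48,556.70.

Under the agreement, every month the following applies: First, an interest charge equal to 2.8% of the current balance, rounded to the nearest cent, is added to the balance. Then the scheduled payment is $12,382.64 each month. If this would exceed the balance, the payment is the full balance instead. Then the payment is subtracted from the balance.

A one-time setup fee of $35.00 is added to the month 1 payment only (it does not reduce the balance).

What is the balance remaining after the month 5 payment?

# | Opening | Interest | Payment | Fee | End bal
1 | $48,556.70 | $1,359.59 | $12,382.64 | $35.00 | $37,533.65
2 | $37,533.65 | $1,050.94 | $12,382.64 | — | $26,201.95
3 | $26,201.95 | $733.65 | $12,382.64 | — | $14,552.96
4 | $14,552.96 | $407.48 | $12,382.64 | — | $2,577.80
5 | $2,577.80 | $72.18 | $2,649.98 | — | $0.00

$0.00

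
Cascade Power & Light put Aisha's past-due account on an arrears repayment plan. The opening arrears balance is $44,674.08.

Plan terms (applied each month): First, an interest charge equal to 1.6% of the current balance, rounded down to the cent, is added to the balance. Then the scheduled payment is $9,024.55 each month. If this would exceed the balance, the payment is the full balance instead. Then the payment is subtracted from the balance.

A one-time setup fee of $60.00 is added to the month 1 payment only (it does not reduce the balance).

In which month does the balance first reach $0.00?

Month 1: $44,674.08 +$714.78 interest = $45,388.86; pay $9,024.55 (+ $60.00 fee) → $36,364.31
Month 2: $36,364.31 +$581.82 interest = $36,946.13; pay $9,024.55 → $27,921.58
Month 3: $27,921.58 +$446.74 interest = $28,368.32; pay $9,024.55 → $19,343.77
Month 4: $19,343.77 +$309.50 interest = $19,653.27; pay $9,024.55 → $10,628.72
Month 5: $10,628.72 +$170.05 interest = $10,798.77; pay $9,024.55 → $1,774.22
Month 6: $1,774.22 +$28.38 interest = $1,802.60; pay $1,802.60 → $0.00
Balance reaches $0.00 in month 6.

6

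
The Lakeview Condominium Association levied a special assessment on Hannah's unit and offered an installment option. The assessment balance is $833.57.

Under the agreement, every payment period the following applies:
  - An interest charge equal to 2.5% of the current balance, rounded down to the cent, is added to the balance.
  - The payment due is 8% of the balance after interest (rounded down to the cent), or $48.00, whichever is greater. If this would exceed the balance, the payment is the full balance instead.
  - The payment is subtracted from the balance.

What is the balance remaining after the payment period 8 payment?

Payment period 1: opening $833.57; interest $20.83 → $854.40; payment $68.35; balance $786.05
Payment period 2: opening $786.05; interest $19.65 → $805.70; payment $64.45; balance $741.25
Payment period 3: opening $741.25; interest $18.53 → $759.78; payment $60.78; balance $699.00
Payment period 4: opening $699.00; interest $17.47 → $716.47; payment $57.31; balance $659.16
Payment period 5: opening $659.16; interest $16.47 → $675.63; payment $54.05; balance $621.58
Payment period 6: opening $621.58; interest $15.53 → $637.11; payment $50.96; balance $586.15
Payment period 7: opening $586.15; interest $14.65 → $600.80; payment $48.06; balance $552.74
Payment period 8: opening $552.74; interest $13.81 → $566.55; payment $48.00; balance $518.55

$518.55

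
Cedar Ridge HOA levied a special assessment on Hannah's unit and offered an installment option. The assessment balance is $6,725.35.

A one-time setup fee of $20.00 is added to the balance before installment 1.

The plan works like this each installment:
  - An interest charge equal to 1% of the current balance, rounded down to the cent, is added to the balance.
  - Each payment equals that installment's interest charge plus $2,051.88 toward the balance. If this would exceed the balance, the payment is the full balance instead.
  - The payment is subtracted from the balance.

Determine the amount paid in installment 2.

$2,098.81

Installment 1: $6,745.35 +$67.45 interest = $6,812.80; pay $2,119.33 → $4,693.47
Installment 2: $4,693.47 +$46.93 interest = $4,740.40; pay $2,098.81 → $2,641.59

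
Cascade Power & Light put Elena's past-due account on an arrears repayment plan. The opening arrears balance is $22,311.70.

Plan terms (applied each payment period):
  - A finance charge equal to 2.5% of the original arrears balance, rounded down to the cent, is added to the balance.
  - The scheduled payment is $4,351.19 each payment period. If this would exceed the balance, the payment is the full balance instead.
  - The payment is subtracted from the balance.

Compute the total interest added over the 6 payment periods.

$3,346.74

Payment period 1: $22,311.70 +$557.79 interest = $22,869.49; pay $4,351.19 → $18,518.30
Payment period 2: $18,518.30 +$557.79 interest = $19,076.09; pay $4,351.19 → $14,724.90
Payment period 3: $14,724.90 +$557.79 interest = $15,282.69; pay $4,351.19 → $10,931.50
Payment period 4: $10,931.50 +$557.79 interest = $11,489.29; pay $4,351.19 → $7,138.10
Payment period 5: $7,138.10 +$557.79 interest = $7,695.89; pay $4,351.19 → $3,344.70
Payment period 6: $3,344.70 +$557.79 interest = $3,902.49; pay $3,902.49 → $0.00
Total interest: $557.79 + $557.79 + $557.79 + $557.79 + $557.79 + $557.79 = $3,346.74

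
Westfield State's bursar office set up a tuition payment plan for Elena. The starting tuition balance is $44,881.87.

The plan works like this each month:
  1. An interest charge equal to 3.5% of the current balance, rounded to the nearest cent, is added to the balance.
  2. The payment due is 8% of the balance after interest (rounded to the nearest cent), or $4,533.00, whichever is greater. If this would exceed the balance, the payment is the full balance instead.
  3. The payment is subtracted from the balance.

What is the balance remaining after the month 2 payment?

# | Opening | Interest | Payment | End bal
1 | $44,881.87 | $1,570.87 | $4,533.00 | $41,919.74
2 | $41,919.74 | $1,467.19 | $4,533.00 | $38,853.93

$38,853.93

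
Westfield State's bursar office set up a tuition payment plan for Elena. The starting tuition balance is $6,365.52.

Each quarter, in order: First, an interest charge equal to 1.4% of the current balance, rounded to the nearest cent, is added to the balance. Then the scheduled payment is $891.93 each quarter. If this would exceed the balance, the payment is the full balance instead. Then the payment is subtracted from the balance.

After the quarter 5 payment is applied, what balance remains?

# | Opening | Interest | Payment | End bal
1 | $6,365.52 | $89.12 | $891.93 | $5,562.71
2 | $5,562.71 | $77.88 | $891.93 | $4,748.66
3 | $4,748.66 | $66.48 | $891.93 | $3,923.21
4 | $3,923.21 | $54.92 | $891.93 | $3,086.20
5 | $3,086.20 | $43.21 | $891.93 | $2,237.48

$2,237.48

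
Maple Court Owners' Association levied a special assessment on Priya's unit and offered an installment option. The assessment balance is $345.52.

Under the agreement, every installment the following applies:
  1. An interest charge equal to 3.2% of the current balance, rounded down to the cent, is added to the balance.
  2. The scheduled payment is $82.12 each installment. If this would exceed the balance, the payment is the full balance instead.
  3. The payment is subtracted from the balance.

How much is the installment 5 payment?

Installment 1: opening $345.52; interest $11.05 → $356.57; payment $82.12; balance $274.45
Installment 2: opening $274.45; interest $8.78 → $283.23; payment $82.12; balance $201.11
Installment 3: opening $201.11; interest $6.43 → $207.54; payment $82.12; balance $125.42
Installment 4: opening $125.42; interest $4.01 → $129.43; payment $82.12; balance $47.31
Installment 5: opening $47.31; interest $1.51 → $48.82; payment $48.82; balance $0.00

$48.82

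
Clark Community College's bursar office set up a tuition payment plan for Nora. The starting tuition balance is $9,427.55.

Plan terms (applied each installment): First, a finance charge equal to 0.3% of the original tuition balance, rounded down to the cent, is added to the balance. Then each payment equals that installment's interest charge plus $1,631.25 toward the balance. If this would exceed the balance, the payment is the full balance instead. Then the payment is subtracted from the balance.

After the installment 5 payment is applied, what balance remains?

# | Opening | Interest | Payment | End bal
1 | $9,427.55 | $28.28 | $1,659.53 | $7,796.30
2 | $7,796.30 | $28.28 | $1,659.53 | $6,165.05
3 | $6,165.05 | $28.28 | $1,659.53 | $4,533.80
4 | $4,533.80 | $28.28 | $1,659.53 | $2,902.55
5 | $2,902.55 | $28.28 | $1,659.53 | $1,271.30

$1,271.30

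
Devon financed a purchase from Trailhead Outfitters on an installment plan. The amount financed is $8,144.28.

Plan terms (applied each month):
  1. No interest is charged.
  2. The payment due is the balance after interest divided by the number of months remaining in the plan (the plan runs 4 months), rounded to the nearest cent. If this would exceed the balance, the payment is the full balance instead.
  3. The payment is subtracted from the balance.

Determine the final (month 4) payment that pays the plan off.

# | Opening | Payment | End bal
1 | $8,144.28 | $2,036.07 | $6,108.21
2 | $6,108.21 | $2,036.07 | $4,072.14
3 | $4,072.14 | $2,036.07 | $2,036.07
4 | $2,036.07 | $2,036.07 | $0.00

$2,036.07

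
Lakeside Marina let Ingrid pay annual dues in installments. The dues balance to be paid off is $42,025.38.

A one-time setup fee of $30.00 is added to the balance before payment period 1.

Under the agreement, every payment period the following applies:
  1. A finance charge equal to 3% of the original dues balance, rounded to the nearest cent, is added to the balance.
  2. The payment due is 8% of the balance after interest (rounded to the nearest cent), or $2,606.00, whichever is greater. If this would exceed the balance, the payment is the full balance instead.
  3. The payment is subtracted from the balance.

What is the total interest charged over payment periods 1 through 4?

$5,043.04

Payment period 1: $42,055.38 +$1,260.76 interest = $43,316.14; pay $3,465.29 → $39,850.85
Payment period 2: $39,850.85 +$1,260.76 interest = $41,111.61; pay $3,288.93 → $37,822.68
Payment period 3: $37,822.68 +$1,260.76 interest = $39,083.44; pay $3,126.68 → $35,956.76
Payment period 4: $35,956.76 +$1,260.76 interest = $37,217.52; pay $2,977.40 → $34,240.12
Total interest: $1,260.76 + $1,260.76 + $1,260.76 + $1,260.76 = $5,043.04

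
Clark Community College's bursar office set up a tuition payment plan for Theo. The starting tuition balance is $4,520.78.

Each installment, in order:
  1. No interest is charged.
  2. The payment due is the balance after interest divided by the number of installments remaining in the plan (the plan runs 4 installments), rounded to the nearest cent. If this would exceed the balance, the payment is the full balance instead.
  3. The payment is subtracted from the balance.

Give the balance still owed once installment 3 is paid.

# | Opening | Payment | End bal
1 | $4,520.78 | $1,130.20 | $3,390.58
2 | $3,390.58 | $1,130.19 | $2,260.39
3 | $2,260.39 | $1,130.20 | $1,130.19

$1,130.19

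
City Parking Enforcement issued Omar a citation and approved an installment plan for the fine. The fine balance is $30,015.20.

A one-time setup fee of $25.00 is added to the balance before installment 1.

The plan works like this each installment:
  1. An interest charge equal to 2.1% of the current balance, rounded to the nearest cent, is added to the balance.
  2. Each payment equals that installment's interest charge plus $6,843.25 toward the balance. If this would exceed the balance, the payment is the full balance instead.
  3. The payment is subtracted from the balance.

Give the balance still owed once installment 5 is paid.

# | Opening | Interest | Payment | End bal
1 | $30,040.20 | $630.84 | $7,474.09 | $23,196.95
2 | $23,196.95 | $487.14 | $7,330.39 | $16,353.70
3 | $16,353.70 | $343.43 | $7,186.68 | $9,510.45
4 | $9,510.45 | $199.72 | $7,042.97 | $2,667.20
5 | $2,667.20 | $56.01 | $2,723.21 | $0.00

$0.00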